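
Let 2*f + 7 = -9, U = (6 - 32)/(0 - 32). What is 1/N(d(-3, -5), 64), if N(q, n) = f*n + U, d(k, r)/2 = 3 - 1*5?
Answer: -16/8179 ≈ -0.0019562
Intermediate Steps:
U = 13/16 (U = -26/(-32) = -26*(-1/32) = 13/16 ≈ 0.81250)
d(k, r) = -4 (d(k, r) = 2*(3 - 1*5) = 2*(3 - 5) = 2*(-2) = -4)
f = -8 (f = -7/2 + (1/2)*(-9) = -7/2 - 9/2 = -8)
N(q, n) = 13/16 - 8*n (N(q, n) = -8*n + 13/16 = 13/16 - 8*n)
1/N(d(-3, -5), 64) = 1/(13/16 - 8*64) = 1/(13/16 - 512) = 1/(-8179/16) = -16/8179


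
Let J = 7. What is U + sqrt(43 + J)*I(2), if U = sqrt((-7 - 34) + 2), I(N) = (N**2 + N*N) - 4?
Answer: 20*sqrt(2) + I*sqrt(39) ≈ 28.284 + 6.245*I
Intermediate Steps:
I(N) = -4 + 2*N**2 (I(N) = (N**2 + N**2) - 4 = 2*N**2 - 4 = -4 + 2*N**2)
U = I*sqrt(39) (U = sqrt(-41 + 2) = sqrt(-39) = I*sqrt(39) ≈ 6.245*I)
U + sqrt(43 + J)*I(2) = I*sqrt(39) + sqrt(43 + 7)*(-4 + 2*2**2) = I*sqrt(39) + sqrt(50)*(-4 + 2*4) = I*sqrt(39) + (5*sqrt(2))*(-4 + 8) = I*sqrt(39) + (5*sqrt(2))*4 = I*sqrt(39) + 20*sqrt(2) = 20*sqrt(2) + I*sqrt(39)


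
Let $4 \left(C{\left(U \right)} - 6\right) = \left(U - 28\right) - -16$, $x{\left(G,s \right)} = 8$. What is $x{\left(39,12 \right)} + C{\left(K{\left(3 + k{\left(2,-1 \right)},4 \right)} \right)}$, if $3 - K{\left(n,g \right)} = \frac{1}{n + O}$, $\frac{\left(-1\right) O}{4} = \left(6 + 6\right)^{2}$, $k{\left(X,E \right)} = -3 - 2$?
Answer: $\frac{27167}{2312} \approx 11.75$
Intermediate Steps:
$k{\left(X,E \right)} = -5$ ($k{\left(X,E \right)} = -3 - 2 = -5$)
$O = -576$ ($O = - 4 \left(6 + 6\right)^{2} = - 4 \cdot 12^{2} = \left(-4\right) 144 = -576$)
$K{\left(n,g \right)} = 3 - \frac{1}{-576 + n}$ ($K{\left(n,g \right)} = 3 - \frac{1}{n - 576} = 3 - \frac{1}{-576 + n}$)
$C{\left(U \right)} = 3 + \frac{U}{4}$ ($C{\left(U \right)} = 6 + \frac{\left(U - 28\right) - -16}{4} = 6 + \frac{\left(-28 + U\right) + 16}{4} = 6 + \frac{-12 + U}{4} = 6 + \left(-3 + \frac{U}{4}\right) = 3 + \frac{U}{4}$)
$x{\left(39,12 \right)} + C{\left(K{\left(3 + k{\left(2,-1 \right)},4 \right)} \right)} = 8 + \left(3 + \frac{\frac{1}{-576 + \left(3 - 5\right)} \left(-1729 + 3 \left(3 - 5\right)\right)}{4}\right) = 8 + \left(3 + \frac{\frac{1}{-576 - 2} \left(-1729 + 3 \left(-2\right)\right)}{4}\right) = 8 + \left(3 + \frac{\frac{1}{-578} \left(-1729 - 6\right)}{4}\right) = 8 + \left(3 + \frac{\left(- \frac{1}{578}\right) \left(-1735\right)}{4}\right) = 8 + \left(3 + \frac{1}{4} \cdot \frac{1735}{578}\right) = 8 + \left(3 + \frac{1735}{2312}\right) = 8 + \frac{8671}{2312} = \frac{27167}{2312}$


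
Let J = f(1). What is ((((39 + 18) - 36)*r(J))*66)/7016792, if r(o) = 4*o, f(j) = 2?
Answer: 1386/877099 ≈ 0.0015802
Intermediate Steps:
J = 2
((((39 + 18) - 36)*r(J))*66)/7016792 = ((((39 + 18) - 36)*(4*2))*66)/7016792 = (((57 - 36)*8)*66)*(1/7016792) = ((21*8)*66)*(1/7016792) = (168*66)*(1/7016792) = 11088*(1/7016792) = 1386/877099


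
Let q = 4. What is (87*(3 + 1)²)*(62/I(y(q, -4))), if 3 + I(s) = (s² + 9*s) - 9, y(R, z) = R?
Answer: 10788/5 ≈ 2157.6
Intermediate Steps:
I(s) = -12 + s² + 9*s (I(s) = -3 + ((s² + 9*s) - 9) = -3 + (-9 + s² + 9*s) = -12 + s² + 9*s)
(87*(3 + 1)²)*(62/I(y(q, -4))) = (87*(3 + 1)²)*(62/(-12 + 4² + 9*4)) = (87*4²)*(62/(-12 + 16 + 36)) = (87*16)*(62/40) = 1392*(62*(1/40)) = 1392*(31/20) = 10788/5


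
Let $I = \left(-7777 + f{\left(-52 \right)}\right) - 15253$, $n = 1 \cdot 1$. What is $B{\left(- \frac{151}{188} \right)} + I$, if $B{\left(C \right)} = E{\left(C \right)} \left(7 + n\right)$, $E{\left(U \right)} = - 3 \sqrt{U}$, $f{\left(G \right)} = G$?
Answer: $-23082 - \frac{12 i \sqrt{7097}}{47} \approx -23082.0 - 21.509 i$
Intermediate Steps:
$n = 1$
$I = -23082$ ($I = \left(-7777 - 52\right) - 15253 = -7829 - 15253 = -23082$)
$B{\left(C \right)} = - 24 \sqrt{C}$ ($B{\left(C \right)} = - 3 \sqrt{C} \left(7 + 1\right) = - 3 \sqrt{C} 8 = - 24 \sqrt{C}$)
$B{\left(- \frac{151}{188} \right)} + I = - 24 \sqrt{- \frac{151}{188}} - 23082 = - 24 \frac{i \sqrt{7097}}{94} - 23082 = - \frac{12 i \sqrt{7097}}{47} - 23082 = -23082 - \frac{12 i \sqrt{7097}}{47}$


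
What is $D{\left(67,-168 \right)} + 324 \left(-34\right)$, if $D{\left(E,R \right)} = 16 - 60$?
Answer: $-11060$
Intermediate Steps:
$D{\left(E,R \right)} = -44$
$D{\left(67,-168 \right)} + 324 \left(-34\right) = -44 + 324 \left(-34\right) = -44 - 11016 = -11060$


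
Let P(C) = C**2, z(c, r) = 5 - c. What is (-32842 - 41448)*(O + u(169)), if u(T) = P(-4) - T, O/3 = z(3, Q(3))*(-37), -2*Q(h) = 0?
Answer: 27858750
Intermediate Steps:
Q(h) = 0 (Q(h) = -1/2*0 = 0)
O = -222 (O = 3*((5 - 1*3)*(-37)) = 3*((5 - 3)*(-37)) = 3*(2*(-37)) = 3*(-74) = -222)
u(T) = 16 - T (u(T) = (-4)**2 - T = 16 - T)
(-32842 - 41448)*(O + u(169)) = (-32842 - 41448)*(-222 + (16 - 1*169)) = -74290*(-222 + (16 - 169)) = -74290*(-222 - 153) = -74290*(-375) = 27858750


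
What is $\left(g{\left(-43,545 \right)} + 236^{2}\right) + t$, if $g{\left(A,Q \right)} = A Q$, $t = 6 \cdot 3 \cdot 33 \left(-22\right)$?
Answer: $19193$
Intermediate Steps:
$t = -13068$ ($t = 18 \cdot 33 \left(-22\right) = 594 \left(-22\right) = -13068$)
$\left(g{\left(-43,545 \right)} + 236^{2}\right) + t = \left(\left(-43\right) 545 + 236^{2}\right) - 13068 = \left(-23435 + 55696\right) - 13068 = 32261 - 13068 = 19193$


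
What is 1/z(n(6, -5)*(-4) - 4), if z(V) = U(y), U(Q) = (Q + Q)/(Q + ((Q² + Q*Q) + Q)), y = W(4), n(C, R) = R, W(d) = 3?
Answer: 4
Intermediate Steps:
y = 3
U(Q) = 2*Q/(2*Q + 2*Q²) (U(Q) = (2*Q)/(Q + ((Q² + Q²) + Q)) = (2*Q)/(Q + (2*Q² + Q)) = (2*Q)/(Q + (Q + 2*Q²)) = (2*Q)/(2*Q + 2*Q²) = 2*Q/(2*Q + 2*Q²))
z(V) = ¼ (z(V) = 1/(1 + 3) = 1/4 = ¼)
1/z(n(6, -5)*(-4) - 4) = 1/(¼) = 4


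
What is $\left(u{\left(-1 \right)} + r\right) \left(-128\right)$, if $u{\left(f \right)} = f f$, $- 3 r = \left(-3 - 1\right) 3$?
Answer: $-640$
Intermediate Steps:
$r = 4$ ($r = - \frac{\left(-3 - 1\right) 3}{3} = - \frac{\left(-4\right) 3}{3} = \left(- \frac{1}{3}\right) \left(-12\right) = 4$)
$u{\left(f \right)} = f^{2}$
$\left(u{\left(-1 \right)} + r\right) \left(-128\right) = \left(\left(-1\right)^{2} + 4\right) \left(-128\right) = \left(1 + 4\right) \left(-128\right) = 5 \left(-128\right) = -640$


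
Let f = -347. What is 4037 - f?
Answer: 4384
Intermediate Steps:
4037 - f = 4037 - 1*(-347) = 4037 + 347 = 4384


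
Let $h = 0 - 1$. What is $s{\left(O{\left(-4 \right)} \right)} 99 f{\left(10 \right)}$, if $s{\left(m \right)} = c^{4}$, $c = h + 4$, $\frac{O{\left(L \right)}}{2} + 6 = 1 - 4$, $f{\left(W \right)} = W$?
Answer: $80190$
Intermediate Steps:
$h = -1$
$O{\left(L \right)} = -18$ ($O{\left(L \right)} = -12 + 2 \left(1 - 4\right) = -12 + 2 \left(-3\right) = -12 - 6 = -18$)
$c = 3$ ($c = -1 + 4 = 3$)
$s{\left(m \right)} = 81$ ($s{\left(m \right)} = 3^{4} = 81$)
$s{\left(O{\left(-4 \right)} \right)} 99 f{\left(10 \right)} = 81 \cdot 99 \cdot 10 = 8019 \cdot 10 = 80190$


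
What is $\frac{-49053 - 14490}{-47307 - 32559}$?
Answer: $\frac{21181}{26622} \approx 0.79562$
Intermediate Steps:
$\frac{-49053 - 14490}{-47307 - 32559} = - \frac{63543}{-79866} = \left(-63543\right) \left(- \frac{1}{79866}\right) = \frac{21181}{26622}$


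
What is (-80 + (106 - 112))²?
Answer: 7396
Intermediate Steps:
(-80 + (106 - 112))² = (-80 - 6)² = (-86)² = 7396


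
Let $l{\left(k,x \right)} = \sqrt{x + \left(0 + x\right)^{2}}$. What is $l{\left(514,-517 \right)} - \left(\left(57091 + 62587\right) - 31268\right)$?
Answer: $-88410 + 2 \sqrt{66693} \approx -87894.0$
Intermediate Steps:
$l{\left(k,x \right)} = \sqrt{x + x^{2}}$
$l{\left(514,-517 \right)} - \left(\left(57091 + 62587\right) - 31268\right) = \sqrt{- 517 \left(1 - 517\right)} - \left(\left(57091 + 62587\right) - 31268\right) = \sqrt{\left(-517\right) \left(-516\right)} - \left(119678 - 31268\right) = \sqrt{266772} - 88410 = 2 \sqrt{66693} - 88410 = -88410 + 2 \sqrt{66693}$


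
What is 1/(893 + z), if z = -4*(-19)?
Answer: 1/969 ≈ 0.0010320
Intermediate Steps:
z = 76
1/(893 + z) = 1/(893 + 76) = 1/969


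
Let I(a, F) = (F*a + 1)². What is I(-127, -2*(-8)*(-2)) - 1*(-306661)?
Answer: 16830886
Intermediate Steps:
I(a, F) = (1 + F*a)²
I(-127, -2*(-8)*(-2)) - 1*(-306661) = (1 + (-2*(-8)*(-2))*(-127))² - 1*(-306661) = (1 + (16*(-2))*(-127))² + 306661 = (1 - 32*(-127))² + 306661 = (1 + 4064)² + 306661 = 4065² + 306661 = 16524225 + 306661 = 16830886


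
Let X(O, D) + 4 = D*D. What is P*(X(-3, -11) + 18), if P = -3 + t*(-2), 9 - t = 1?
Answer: -2565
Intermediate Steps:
X(O, D) = -4 + D² (X(O, D) = -4 + D*D = -4 + D²)
t = 8 (t = 9 - 1*1 = 9 - 1 = 8)
P = -19 (P = -3 + 8*(-2) = -3 - 16 = -19)
P*(X(-3, -11) + 18) = -19*((-4 + (-11)²) + 18) = -19*((-4 + 121) + 18) = -19*(117 + 18) = -19*135 = -2565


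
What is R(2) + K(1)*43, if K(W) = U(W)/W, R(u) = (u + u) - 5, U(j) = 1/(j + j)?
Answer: 41/2 ≈ 20.500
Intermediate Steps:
U(j) = 1/(2*j)
R(u) = -5 + 2*u (R(u) = 2*u - 5 = -5 + 2*u)
K(W) = 1/(2*W²) (K(W) = (1/(2*W))/W = 1/(2*W²))
R(2) + K(1)*43 = (-5 + 2*2) + ((½)/1²)*43 = (-5 + 4) + ((½)*1)*43 = -1 + (½)*43 = -1 + 43/2 = 41/2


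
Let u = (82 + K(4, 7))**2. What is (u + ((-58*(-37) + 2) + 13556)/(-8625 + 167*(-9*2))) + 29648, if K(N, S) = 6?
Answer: 434890648/11631 ≈ 37391.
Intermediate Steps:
u = 7744 (u = (82 + 6)**2 = 88**2 = 7744)
(u + ((-58*(-37) + 2) + 13556)/(-8625 + 167*(-9*2))) + 29648 = (7744 + ((-58*(-37) + 2) + 13556)/(-8625 + 167*(-9*2))) + 29648 = (7744 + ((2146 + 2) + 13556)/(-8625 + 167*(-18))) + 29648 = (7744 + (2148 + 13556)/(-8625 - 3006)) + 29648 = (7744 + 15704/(-11631)) + 29648 = (7744 + 15704*(-1/11631)) + 29648 = (7744 - 15704/11631) + 29648 = 90054760/11631 + 29648 = 434890648/11631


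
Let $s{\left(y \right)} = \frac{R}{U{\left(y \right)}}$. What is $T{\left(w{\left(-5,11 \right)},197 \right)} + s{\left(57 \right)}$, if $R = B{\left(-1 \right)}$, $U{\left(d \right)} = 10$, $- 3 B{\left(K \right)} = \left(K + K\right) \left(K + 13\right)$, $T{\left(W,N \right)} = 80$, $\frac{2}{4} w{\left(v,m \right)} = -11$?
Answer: $\frac{404}{5} \approx 80.8$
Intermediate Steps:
$w{\left(v,m \right)} = -22$ ($w{\left(v,m \right)} = 2 \left(-11\right) = -22$)
$B{\left(K \right)} = - \frac{2 K \left(13 + K\right)}{3}$ ($B{\left(K \right)} = - \frac{\left(K + K\right) \left(K + 13\right)}{3} = - \frac{2 K \left(13 + K\right)}{3}$)
$R = 8$ ($R = \left(- \frac{2}{3}\right) \left(-1\right) \left(13 - 1\right) = \left(- \frac{2}{3}\right) \left(-1\right) 12 = 8$)
$s{\left(y \right)} = \frac{4}{5}$ ($s{\left(y \right)} = \frac{8}{10} = 8 \cdot \frac{1}{10} = \frac{4}{5}$)
$T{\left(w{\left(-5,11 \right)},197 \right)} + s{\left(57 \right)} = 80 + \frac{4}{5} = \frac{404}{5}$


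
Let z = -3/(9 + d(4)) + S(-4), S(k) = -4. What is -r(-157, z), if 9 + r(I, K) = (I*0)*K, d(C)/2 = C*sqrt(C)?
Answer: 9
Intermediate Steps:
d(C) = 2*C**(3/2) (d(C) = 2*(C*sqrt(C)) = 2*C**(3/2))
z = -103/25 (z = -3/(9 + 2*4**(3/2)) - 4 = -3/(9 + 2*8) - 4 = -3/(9 + 16) - 4 = -3/25 - 4 = -103/25 ≈ -4.1200)
r(I, K) = -9 (r(I, K) = -9 + (I*0)*K = -9 + 0*K = -9 + 0 = -9)
-r(-157, z) = -1*(-9) = 9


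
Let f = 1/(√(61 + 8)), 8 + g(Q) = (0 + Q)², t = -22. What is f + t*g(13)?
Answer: -3542 + √69/69 ≈ -3541.9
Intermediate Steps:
g(Q) = -8 + Q² (g(Q) = -8 + (0 + Q)² = -8 + Q²)
f = √69/69 (f = 1/(√69) = √69/69 ≈ 0.12039)
f + t*g(13) = √69/69 - 22*(-8 + 13²) = √69/69 - 22*(-8 + 169) = √69/69 - 22*161 = √69/69 - 3542 = -3542 + √69/69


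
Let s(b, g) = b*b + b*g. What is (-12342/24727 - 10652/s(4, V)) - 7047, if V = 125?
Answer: -22545840920/3189783 ≈ -7068.1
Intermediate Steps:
s(b, g) = b² + b*g
(-12342/24727 - 10652/s(4, V)) - 7047 = (-12342/24727 - 10652*1/(4*(4 + 125))) - 7047 = (-12342*1/24727 - 10652/(4*129)) - 7047 = (-12342/24727 - 10652/516) - 7047 = (-12342/24727 - 10652*1/516) - 7047 = (-12342/24727 - 2663/129) - 7047 = -67440119/3189783 - 7047 = -22545840920/3189783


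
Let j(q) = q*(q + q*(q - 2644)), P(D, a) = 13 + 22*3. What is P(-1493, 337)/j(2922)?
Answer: 79/2382125436 ≈ 3.3164e-8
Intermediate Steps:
P(D, a) = 79 (P(D, a) = 13 + 66 = 79)
j(q) = q*(q + q*(-2644 + q))
P(-1493, 337)/j(2922) = 79/((2922²*(-2643 + 2922))) = 79/((8538084*279)) = 79/2382125436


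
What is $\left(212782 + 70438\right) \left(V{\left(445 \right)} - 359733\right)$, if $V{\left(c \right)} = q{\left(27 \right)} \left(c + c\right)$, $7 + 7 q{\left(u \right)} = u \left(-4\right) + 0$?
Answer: $-106024661260$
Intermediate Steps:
$q{\left(u \right)} = -1 - \frac{4 u}{7}$ ($q{\left(u \right)} = -1 + \frac{u \left(-4\right) + 0}{7} = -1 + \frac{- 4 u + 0}{7} = -1 + \frac{\left(-4\right) u}{7} = -1 - \frac{4 u}{7}$)
$V{\left(c \right)} = - \frac{230 c}{7}$ ($V{\left(c \right)} = \left(-1 - \frac{108}{7}\right) \left(c + c\right) = \left(-1 - \frac{108}{7}\right) 2 c = - \frac{115 \cdot 2 c}{7} = - \frac{230 c}{7}$)
$\left(212782 + 70438\right) \left(V{\left(445 \right)} - 359733\right) = \left(212782 + 70438\right) \left(\left(- \frac{230}{7}\right) 445 - 359733\right) = 283220 \left(- \frac{102350}{7} - 359733\right) = 283220 \left(- \frac{2620481}{7}\right) = -106024661260$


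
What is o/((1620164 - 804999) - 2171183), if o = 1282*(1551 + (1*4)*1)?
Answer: -996755/678009 ≈ -1.4701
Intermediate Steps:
o = 1993510 (o = 1282*(1551 + 4*1) = 1282*(1551 + 4) = 1282*1555 = 1993510)
o/((1620164 - 804999) - 2171183) = 1993510/((1620164 - 804999) - 2171183) = 1993510/(815165 - 2171183) = 1993510/(-1356018) = 1993510*(-1/1356018) = -996755/678009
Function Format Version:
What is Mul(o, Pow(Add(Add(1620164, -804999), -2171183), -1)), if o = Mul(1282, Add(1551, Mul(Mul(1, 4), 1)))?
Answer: Rational(-996755, 678009) ≈ -1.4701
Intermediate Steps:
o = 1993510 (o = Mul(1282, Add(1551, Mul(4, 1))) = Mul(1282, Add(1551, 4)) = Mul(1282, 1555) = 1993510)
Mul(o, Pow(Add(Add(1620164, -804999), -2171183), -1)) = Mul(1993510, Pow(Add(Add(1620164, -804999), -2171183), -1)) = Mul(1993510, Pow(Add(815165, -2171183), -1)) = Mul(1993510, Pow(-1356018, -1)) = Mul(1993510, Rational(-1, 1356018)) = Rational(-996755, 678009)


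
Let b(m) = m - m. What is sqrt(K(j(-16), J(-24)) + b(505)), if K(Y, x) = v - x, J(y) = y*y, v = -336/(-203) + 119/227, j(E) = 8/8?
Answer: I*sqrt(24867025763)/6583 ≈ 23.955*I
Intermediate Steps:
j(E) = 1 (j(E) = 8*(1/8) = 1)
v = 14347/6583 (v = -336*(-1/203) + 119*(1/227) = 48/29 + 119/227 = 14347/6583 ≈ 2.1794)
J(y) = y**2
K(Y, x) = 14347/6583 - x
b(m) = 0
sqrt(K(j(-16), J(-24)) + b(505)) = sqrt((14347/6583 - 1*(-24)**2) + 0) = sqrt((14347/6583 - 1*576) + 0) = sqrt((14347/6583 - 576) + 0) = sqrt(-3777461/6583 + 0) = sqrt(-3777461/6583) = I*sqrt(24867025763)/6583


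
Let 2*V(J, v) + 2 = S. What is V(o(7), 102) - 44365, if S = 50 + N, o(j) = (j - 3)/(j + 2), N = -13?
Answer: -88695/2 ≈ -44348.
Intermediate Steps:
o(j) = (-3 + j)/(2 + j)
S = 37 (S = 50 - 13 = 37)
V(J, v) = 35/2 (V(J, v) = -1 + (½)*37 = -1 + 37/2 = 35/2)
V(o(7), 102) - 44365 = 35/2 - 44365 = -88695/2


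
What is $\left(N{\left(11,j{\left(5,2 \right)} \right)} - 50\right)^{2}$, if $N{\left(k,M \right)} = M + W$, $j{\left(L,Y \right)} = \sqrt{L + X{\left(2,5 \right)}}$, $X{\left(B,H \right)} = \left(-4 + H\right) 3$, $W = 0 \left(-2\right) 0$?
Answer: $2508 - 200 \sqrt{2} \approx 2225.2$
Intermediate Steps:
$W = 0$ ($W = 0 \cdot 0 = 0$)
$X{\left(B,H \right)} = -12 + 3 H$
$j{\left(L,Y \right)} = \sqrt{3 + L}$ ($j{\left(L,Y \right)} = \sqrt{L + \left(-12 + 3 \cdot 5\right)} = \sqrt{L + \left(-12 + 15\right)} = \sqrt{L + 3} = \sqrt{3 + L}$)
$N{\left(k,M \right)} = M$ ($N{\left(k,M \right)} = M + 0 = M$)
$\left(N{\left(11,j{\left(5,2 \right)} \right)} - 50\right)^{2} = \left(\sqrt{3 + 5} - 50\right)^{2} = \left(\sqrt{8} - 50\right)^{2} = \left(2 \sqrt{2} - 50\right)^{2} = \left(-50 + 2 \sqrt{2}\right)^{2}$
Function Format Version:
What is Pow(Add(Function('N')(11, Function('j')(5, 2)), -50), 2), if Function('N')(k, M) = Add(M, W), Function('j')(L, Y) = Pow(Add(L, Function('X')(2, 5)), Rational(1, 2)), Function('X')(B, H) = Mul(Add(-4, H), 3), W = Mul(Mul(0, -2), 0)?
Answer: Add(2508, Mul(-200, Pow(2, Rational(1, 2)))) ≈ 2225.2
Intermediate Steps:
W = 0 (W = Mul(0, 0) = 0)
Function('X')(B, H) = Add(-12, Mul(3, H))
Function('j')(L, Y) = Pow(Add(3, L), Rational(1, 2)) (Function('j')(L, Y) = Pow(Add(L, Add(-12, Mul(3, 5))), Rational(1, 2)) = Pow(Add(L, Add(-12, 15)), Rational(1, 2)) = Pow(Add(L, 3), Rational(1, 2)) = Pow(Add(3, L), Rational(1, 2)))
Function('N')(k, M) = M (Function('N')(k, M) = Add(M, 0) = M)
Pow(Add(Function('N')(11, Function('j')(5, 2)), -50), 2) = Pow(Add(Pow(Add(3, 5), Rational(1, 2)), -50), 2) = Pow(Add(Pow(8, Rational(1, 2)), -50), 2) = Pow(Add(Mul(2, Pow(2, Rational(1, 2))), -50), 2) = Pow(Add(-50, Mul(2, Pow(2, Rational(1, 2)))), 2)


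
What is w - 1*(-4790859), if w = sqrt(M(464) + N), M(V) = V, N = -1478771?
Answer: 4790859 + I*sqrt(1478307) ≈ 4.7909e+6 + 1215.9*I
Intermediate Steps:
w = I*sqrt(1478307) (w = sqrt(464 - 1478771) = sqrt(-1478307) = I*sqrt(1478307) ≈ 1215.9*I)
w - 1*(-4790859) = I*sqrt(1478307) - 1*(-4790859) = I*sqrt(1478307) + 4790859 = 4790859 + I*sqrt(1478307)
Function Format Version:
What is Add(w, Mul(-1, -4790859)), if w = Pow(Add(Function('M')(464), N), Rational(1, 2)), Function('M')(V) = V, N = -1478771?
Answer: Add(4790859, Mul(I, Pow(1478307, Rational(1, 2)))) ≈ Add(4.7909e+6, Mul(1215.9, I))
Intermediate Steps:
w = Mul(I, Pow(1478307, Rational(1, 2))) (w = Pow(Add(464, -1478771), Rational(1, 2)) = Pow(-1478307, Rational(1, 2)) = Mul(I, Pow(1478307, Rational(1, 2))) ≈ Mul(1215.9, I))
Add(w, Mul(-1, -4790859)) = Add(Mul(I, Pow(1478307, Rational(1, 2))), Mul(-1, -4790859)) = Add(Mul(I, Pow(1478307, Rational(1, 2))), 4790859) = Add(4790859, Mul(I, Pow(1478307, Rational(1, 2))))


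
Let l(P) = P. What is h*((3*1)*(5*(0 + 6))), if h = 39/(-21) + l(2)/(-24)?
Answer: -2445/14 ≈ -174.64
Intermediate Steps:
h = -163/84 (h = 39/(-21) + 2/(-24) = 39*(-1/21) + 2*(-1/24) = -13/7 - 1/12 = -163/84 ≈ -1.9405)
h*((3*1)*(5*(0 + 6))) = -163*3*1*5*(0 + 6)/84 = -163*5*6/28 = -163*30/28 = -163/84*90 = -2445/14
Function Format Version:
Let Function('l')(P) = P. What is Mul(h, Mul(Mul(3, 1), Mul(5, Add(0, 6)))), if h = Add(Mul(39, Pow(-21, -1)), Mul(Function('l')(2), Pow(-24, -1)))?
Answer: Rational(-2445, 14) ≈ -174.64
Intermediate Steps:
h = Rational(-163, 84) (h = Add(Mul(39, Pow(-21, -1)), Mul(2, Pow(-24, -1))) = Add(Mul(39, Rational(-1, 21)), Mul(2, Rational(-1, 24))) = Add(Rational(-13, 7), Rational(-1, 12)) = Rational(-163, 84) ≈ -1.9405)
Mul(h, Mul(Mul(3, 1), Mul(5, Add(0, 6)))) = Mul(Rational(-163, 84), Mul(Mul(3, 1), Mul(5, Add(0, 6)))) = Mul(Rational(-163, 84), Mul(3, Mul(5, 6))) = Mul(Rational(-163, 84), Mul(3, 30)) = Mul(Rational(-163, 84), 90) = Rational(-2445, 14)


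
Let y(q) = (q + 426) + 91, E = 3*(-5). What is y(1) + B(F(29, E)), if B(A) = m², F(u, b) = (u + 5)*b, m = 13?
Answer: 687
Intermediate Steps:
E = -15
F(u, b) = b*(5 + u) (F(u, b) = (5 + u)*b = b*(5 + u))
B(A) = 169 (B(A) = 13² = 169)
y(q) = 517 + q (y(q) = (426 + q) + 91 = 517 + q)
y(1) + B(F(29, E)) = (517 + 1) + 169 = 518 + 169 = 687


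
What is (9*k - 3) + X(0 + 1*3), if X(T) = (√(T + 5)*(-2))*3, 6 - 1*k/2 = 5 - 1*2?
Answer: 51 - 12*√2 ≈ 34.029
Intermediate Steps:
k = 6 (k = 12 - 2*(5 - 1*2) = 12 - 2*(5 - 2) = 12 - 2*3 = 12 - 6 = 6)
X(T) = -6*√(5 + T) (X(T) = (√(5 + T)*(-2))*3 = -2*√(5 + T)*3 = -6*√(5 + T))
(9*k - 3) + X(0 + 1*3) = (9*6 - 3) - 6*√(5 + (0 + 1*3)) = (54 - 3) - 6*√(5 + (0 + 3)) = 51 - 6*√(5 + 3) = 51 - 12*√2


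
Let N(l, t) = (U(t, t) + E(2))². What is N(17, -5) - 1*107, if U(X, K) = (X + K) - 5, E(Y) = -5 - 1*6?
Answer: 569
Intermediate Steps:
E(Y) = -11 (E(Y) = -5 - 6 = -11)
U(X, K) = -5 + K + X (U(X, K) = (K + X) - 5 = -5 + K + X)
N(l, t) = (-16 + 2*t)² (N(l, t) = ((-5 + t + t) - 11)² = ((-5 + 2*t) - 11)² = (-16 + 2*t)²)
N(17, -5) - 1*107 = 4*(-8 - 5)² - 1*107 = 4*(-13)² - 107 = 4*169 - 107 = 676 - 107 = 569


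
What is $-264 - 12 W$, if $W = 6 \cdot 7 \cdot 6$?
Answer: $-3288$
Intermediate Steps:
$W = 252$ ($W = 42 \cdot 6 = 252$)
$-264 - 12 W = -264 - 3024 = -3288$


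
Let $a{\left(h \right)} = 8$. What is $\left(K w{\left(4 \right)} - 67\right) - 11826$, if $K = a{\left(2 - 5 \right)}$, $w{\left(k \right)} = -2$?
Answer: $-11909$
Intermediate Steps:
$K = 8$
$\left(K w{\left(4 \right)} - 67\right) - 11826 = \left(8 \left(-2\right) - 67\right) - 11826 = \left(-16 - 67\right) - 11826 = -83 - 11826 = -11909$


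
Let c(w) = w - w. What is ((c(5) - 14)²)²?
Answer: 38416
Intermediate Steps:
c(w) = 0
((c(5) - 14)²)² = ((0 - 14)²)² = ((-14)²)² = 196² = 38416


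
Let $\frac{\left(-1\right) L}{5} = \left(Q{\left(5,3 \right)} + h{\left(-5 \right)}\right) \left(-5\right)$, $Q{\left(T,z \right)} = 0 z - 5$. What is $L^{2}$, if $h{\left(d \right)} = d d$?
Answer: $250000$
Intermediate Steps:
$Q{\left(T,z \right)} = -5$ ($Q{\left(T,z \right)} = 0 - 5 = -5$)
$h{\left(d \right)} = d^{2}$
$L = 500$ ($L = - 5 \left(-5 + \left(-5\right)^{2}\right) \left(-5\right) = - 5 \left(-5 + 25\right) \left(-5\right) = - 5 \cdot 20 \left(-5\right) = \left(-5\right) \left(-100\right) = 500$)
$L^{2} = 500^{2} = 250000$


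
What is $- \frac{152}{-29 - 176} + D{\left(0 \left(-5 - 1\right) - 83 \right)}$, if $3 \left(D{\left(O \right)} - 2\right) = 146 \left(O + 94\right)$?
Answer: $\frac{330916}{615} \approx 538.08$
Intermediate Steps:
$D{\left(O \right)} = \frac{13730}{3} + \frac{146 O}{3}$ ($D{\left(O \right)} = 2 + \frac{146 \left(O + 94\right)}{3} = 2 + \frac{146 \left(94 + O\right)}{3} = 2 + \frac{13724 + 146 O}{3} = 2 + \left(\frac{13724}{3} + \frac{146 O}{3}\right) = \frac{13730}{3} + \frac{146 O}{3}$)
$- \frac{152}{-29 - 176} + D{\left(0 \left(-5 - 1\right) - 83 \right)} = - \frac{152}{-29 - 176} + \left(\frac{13730}{3} + \frac{146 \left(0 \left(-5 - 1\right) - 83\right)}{3}\right) = - \frac{152}{-205} + \left(\frac{13730}{3} + \frac{146 \left(0 \left(-6\right) - 83\right)}{3}\right) = \left(-152\right) \left(- \frac{1}{205}\right) + \left(\frac{13730}{3} + \frac{146 \left(0 - 83\right)}{3}\right) = \frac{152}{205} + \left(\frac{13730}{3} + \frac{146}{3} \left(-83\right)\right) = \frac{152}{205} + \left(\frac{13730}{3} - \frac{12118}{3}\right) = \frac{152}{205} + \frac{1612}{3} = \frac{330916}{615}$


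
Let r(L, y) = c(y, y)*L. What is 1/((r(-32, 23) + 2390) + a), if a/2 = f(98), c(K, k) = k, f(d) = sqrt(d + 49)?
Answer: 827/1367564 - 7*sqrt(3)/1367564 ≈ 0.00059586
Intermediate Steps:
f(d) = sqrt(49 + d)
r(L, y) = L*y (r(L, y) = y*L = L*y)
a = 14*sqrt(3) (a = 2*sqrt(49 + 98) = 2*sqrt(147) = 2*(7*sqrt(3)) = 14*sqrt(3) ≈ 24.249)
1/((r(-32, 23) + 2390) + a) = 1/((-32*23 + 2390) + 14*sqrt(3)) = 1/((-736 + 2390) + 14*sqrt(3)) = 1/(1654 + 14*sqrt(3))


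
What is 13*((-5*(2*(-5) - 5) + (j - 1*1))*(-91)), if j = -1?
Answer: -86359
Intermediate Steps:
13*((-5*(2*(-5) - 5) + (j - 1*1))*(-91)) = 13*((-5*(2*(-5) - 5) + (-1 - 1*1))*(-91)) = 13*((-5*(-10 - 5) + (-1 - 1))*(-91)) = 13*((-5*(-15) - 2)*(-91)) = 13*((75 - 2)*(-91)) = 13*(73*(-91)) = 13*(-6643) = -86359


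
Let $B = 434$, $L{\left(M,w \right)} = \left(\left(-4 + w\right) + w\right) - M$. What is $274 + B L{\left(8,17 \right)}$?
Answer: $9822$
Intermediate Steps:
$L{\left(M,w \right)} = -4 - M + 2 w$ ($L{\left(M,w \right)} = \left(-4 + 2 w\right) - M = -4 - M + 2 w$)
$274 + B L{\left(8,17 \right)} = 274 + 434 \left(-4 - 8 + 2 \cdot 17\right) = 274 + 434 \left(-4 - 8 + 34\right) = 274 + 434 \cdot 22 = 274 + 9548 = 9822$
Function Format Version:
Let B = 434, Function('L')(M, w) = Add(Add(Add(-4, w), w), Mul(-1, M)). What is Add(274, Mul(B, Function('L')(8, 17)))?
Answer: 9822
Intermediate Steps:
Function('L')(M, w) = Add(-4, Mul(-1, M), Mul(2, w)) (Function('L')(M, w) = Add(Add(-4, Mul(2, w)), Mul(-1, M)) = Add(-4, Mul(-1, M), Mul(2, w)))
Add(274, Mul(B, Function('L')(8, 17))) = Add(274, Mul(434, Add(-4, Mul(-1, 8), Mul(2, 17)))) = Add(274, Mul(434, Add(-4, -8, 34))) = Add(274, Mul(434, 22)) = Add(274, 9548) = 9822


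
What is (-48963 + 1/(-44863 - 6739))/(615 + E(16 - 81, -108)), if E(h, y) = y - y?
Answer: -2526588727/31735230 ≈ -79.615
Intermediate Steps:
E(h, y) = 0
(-48963 + 1/(-44863 - 6739))/(615 + E(16 - 81, -108)) = (-48963 + 1/(-44863 - 6739))/(615 + 0) = (-48963 + 1/(-51602))/615 = (-48963 - 1/51602)*(1/615) = -2526588727/51602*1/615 = -2526588727/31735230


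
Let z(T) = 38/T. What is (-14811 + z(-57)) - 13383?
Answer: -84584/3 ≈ -28195.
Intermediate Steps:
(-14811 + z(-57)) - 13383 = (-14811 + 38/(-57)) - 13383 = (-14811 + 38*(-1/57)) - 13383 = (-14811 - 2/3) - 13383 = -44435/3 - 13383 = -84584/3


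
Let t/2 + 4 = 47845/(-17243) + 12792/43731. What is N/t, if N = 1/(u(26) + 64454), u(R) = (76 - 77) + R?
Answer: -1948459/1628786781614 ≈ -1.1963e-6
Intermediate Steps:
u(R) = -1 + R
t = -75782198/5845377 (t = -8 + 2*(47845/(-17243) + 12792/43731) = -8 + 2*(47845*(-1/17243) + 12792*(1/43731)) = -8 + 2*(-47845/17243 + 4264/14577) = -8 + 2*(-14509591/5845377) = -8 - 29019182/5845377 = -75782198/5845377 ≈ -12.964)
N = 1/64479 (N = 1/((-1 + 26) + 64454) = 1/(25 + 64454) = 1/64479 ≈ 1.5509e-5)
N/t = 1/(64479*(-75782198/5845377)) = (1/64479)*(-5845377/75782198) = -1948459/1628786781614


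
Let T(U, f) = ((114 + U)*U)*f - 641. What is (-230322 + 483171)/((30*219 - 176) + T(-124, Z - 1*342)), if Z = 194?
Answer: -252849/177767 ≈ -1.4224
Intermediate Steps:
T(U, f) = -641 + U*f*(114 + U) (T(U, f) = (U*(114 + U))*f - 641 = U*f*(114 + U) - 641 = -641 + U*f*(114 + U))
(-230322 + 483171)/((30*219 - 176) + T(-124, Z - 1*342)) = (-230322 + 483171)/((30*219 - 176) + (-641 + (194 - 1*342)*(-124)² + 114*(-124)*(194 - 1*342))) = 252849/((6570 - 176) + (-641 + (194 - 342)*15376 + 114*(-124)*(194 - 342))) = 252849/(6394 + (-641 - 148*15376 + 114*(-124)*(-148))) = 252849/(6394 + (-641 - 2275648 + 2092128)) = 252849/(6394 - 184161) = 252849/(-177767) = 252849*(-1/177767) = -252849/177767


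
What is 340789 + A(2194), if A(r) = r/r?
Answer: 340790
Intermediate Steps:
A(r) = 1
340789 + A(2194) = 340789 + 1 = 340790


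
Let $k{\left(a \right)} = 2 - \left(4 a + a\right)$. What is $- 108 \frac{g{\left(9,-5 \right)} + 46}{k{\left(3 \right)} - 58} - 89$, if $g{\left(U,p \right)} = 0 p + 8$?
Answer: $- \frac{487}{71} \approx -6.8592$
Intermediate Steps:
$k{\left(a \right)} = 2 - 5 a$
$g{\left(U,p \right)} = 8$ ($g{\left(U,p \right)} = 0 + 8 = 8$)
$- 108 \frac{g{\left(9,-5 \right)} + 46}{k{\left(3 \right)} - 58} - 89 = - 108 \frac{8 + 46}{\left(2 - 15\right) - 58} - 89 = - 108 \frac{54}{\left(2 - 15\right) - 58} - 89 = - 108 \frac{54}{-13 - 58} - 89 = - 108 \frac{54}{-71} - 89 = - 108 \cdot 54 \left(- \frac{1}{71}\right) - 89 = \left(-108\right) \left(- \frac{54}{71}\right) - 89 = \frac{5832}{71} - 89 = - \frac{487}{71}$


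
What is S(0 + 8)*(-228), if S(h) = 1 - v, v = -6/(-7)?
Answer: -228/7 ≈ -32.571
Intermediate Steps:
v = 6/7 (v = -6*(-⅐) = 6/7 ≈ 0.85714)
S(h) = ⅐ (S(h) = 1 - 1*6/7 = 1 - 6/7 = ⅐)
S(0 + 8)*(-228) = (⅐)*(-228) = -228/7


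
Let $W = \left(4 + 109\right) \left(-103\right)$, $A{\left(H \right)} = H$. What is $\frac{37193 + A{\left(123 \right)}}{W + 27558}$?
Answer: $\frac{37316}{15919} \approx 2.3441$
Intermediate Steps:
$W = -11639$ ($W = 113 \left(-103\right) = -11639$)
$\frac{37193 + A{\left(123 \right)}}{W + 27558} = \frac{37193 + 123}{-11639 + 27558} = \frac{37316}{15919}$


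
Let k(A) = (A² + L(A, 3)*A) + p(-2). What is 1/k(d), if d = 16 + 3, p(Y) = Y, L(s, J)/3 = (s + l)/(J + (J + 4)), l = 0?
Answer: 10/4673 ≈ 0.0021400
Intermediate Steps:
L(s, J) = 3*s/(4 + 2*J) (L(s, J) = 3*((s + 0)/(J + (J + 4))) = 3*(s/(J + (4 + J))) = 3*(s/(4 + 2*J)) = 3*s/(4 + 2*J))
d = 19
k(A) = -2 + 13*A²/10 (k(A) = (A² + (3*A/(2*(2 + 3)))*A) - 2 = (A² + ((3/2)*A/5)*A) - 2 = (A² + ((3/2)*A*(⅕))*A) - 2 = (A² + (3*A/10)*A) - 2 = (A² + 3*A²/10) - 2 = 13*A²/10 - 2 = -2 + 13*A²/10)
1/k(d) = 1/(-2 + (13/10)*19²) = 1/(-2 + (13/10)*361) = 1/(-2 + 4693/10) = 1/(4673/10) = 10/4673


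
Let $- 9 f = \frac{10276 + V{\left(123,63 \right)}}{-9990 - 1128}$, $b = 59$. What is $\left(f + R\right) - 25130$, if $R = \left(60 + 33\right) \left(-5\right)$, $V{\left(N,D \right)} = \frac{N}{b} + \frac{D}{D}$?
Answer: $- \frac{75551760022}{2951829} \approx -25595.0$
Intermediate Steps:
$V{\left(N,D \right)} = 1 + \frac{N}{59}$ ($V{\left(N,D \right)} = \frac{N}{59} + \frac{D}{D} = N \frac{1}{59} + 1 = \frac{N}{59} + 1 = 1 + \frac{N}{59}$)
$R = -465$ ($R = 93 \left(-5\right) = -465$)
$f = \frac{303233}{2951829}$ ($f = - \frac{\left(10276 + \left(1 + \frac{1}{59} \cdot 123\right)\right) \frac{1}{-9990 - 1128}}{9} = - \frac{\left(10276 + \left(1 + \frac{123}{59}\right)\right) \frac{1}{-11118}}{9} = - \frac{\left(10276 + \frac{182}{59}\right) \left(- \frac{1}{11118}\right)}{9} = - \frac{\frac{606466}{59} \left(- \frac{1}{11118}\right)}{9} = \left(- \frac{1}{9}\right) \left(- \frac{303233}{327981}\right) = \frac{303233}{2951829} \approx 0.10273$)
$\left(f + R\right) - 25130 = \left(\frac{303233}{2951829} - 465\right) - 25130 = - \frac{1372297252}{2951829} - 25130 = - \frac{75551760022}{2951829}$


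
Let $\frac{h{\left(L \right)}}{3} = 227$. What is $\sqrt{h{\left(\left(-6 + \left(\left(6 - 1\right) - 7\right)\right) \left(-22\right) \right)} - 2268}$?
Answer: $23 i \sqrt{3} \approx 39.837 i$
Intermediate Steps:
$h{\left(L \right)} = 681$ ($h{\left(L \right)} = 3 \cdot 227 = 681$)
$\sqrt{h{\left(\left(-6 + \left(\left(6 - 1\right) - 7\right)\right) \left(-22\right) \right)} - 2268} = \sqrt{681 - 2268} = \sqrt{-1587} = 23 i \sqrt{3}$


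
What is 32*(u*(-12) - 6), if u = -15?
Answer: 5568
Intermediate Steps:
32*(u*(-12) - 6) = 32*(-15*(-12) - 6) = 32*(180 - 6) = 32*174 = 5568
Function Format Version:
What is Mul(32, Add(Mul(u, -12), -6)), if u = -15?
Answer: 5568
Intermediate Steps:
Mul(32, Add(Mul(u, -12), -6)) = Mul(32, Add(Mul(-15, -12), -6)) = Mul(32, Add(180, -6)) = Mul(32, 174) = 5568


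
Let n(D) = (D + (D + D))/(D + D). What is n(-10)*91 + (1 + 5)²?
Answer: 345/2 ≈ 172.50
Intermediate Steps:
n(D) = 3/2 (n(D) = (D + 2*D)/((2*D)) = (3*D)*(1/(2*D)) = 3/2)
n(-10)*91 + (1 + 5)² = (3/2)*91 + (1 + 5)² = 273/2 + 6² = 273/2 + 36 = 345/2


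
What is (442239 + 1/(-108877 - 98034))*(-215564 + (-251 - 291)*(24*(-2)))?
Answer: -17344421748914944/206911 ≈ -8.3826e+10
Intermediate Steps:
(442239 + 1/(-108877 - 98034))*(-215564 + (-251 - 291)*(24*(-2))) = (442239 + 1/(-206911))*(-215564 - 542*(-48)) = (442239 - 1/206911)*(-215564 + 26016) = (91504113728/206911)*(-189548) = -17344421748914944/206911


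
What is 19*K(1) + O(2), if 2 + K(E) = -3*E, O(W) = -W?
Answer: -97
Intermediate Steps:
K(E) = -2 - 3*E
19*K(1) + O(2) = 19*(-2 - 3*1) - 1*2 = 19*(-2 - 3) - 2 = 19*(-5) - 2 = -95 - 2 = -97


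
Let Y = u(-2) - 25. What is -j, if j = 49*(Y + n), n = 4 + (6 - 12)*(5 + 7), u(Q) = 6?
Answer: 4263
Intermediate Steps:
Y = -19 (Y = 6 - 25 = -19)
n = -68 (n = 4 - 6*12 = 4 - 72 = -68)
j = -4263 (j = 49*(-19 - 68) = 49*(-87) = -4263)
-j = -1*(-4263) = 4263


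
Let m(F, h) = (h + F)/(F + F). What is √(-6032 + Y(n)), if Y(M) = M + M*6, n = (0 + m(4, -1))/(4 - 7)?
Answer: 17*I*√334/4 ≈ 77.672*I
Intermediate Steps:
m(F, h) = (F + h)/(2*F) (m(F, h) = (F + h)/((2*F)) = (F + h)*(1/(2*F)) = (F + h)/(2*F))
n = -⅛ (n = (0 + (½)*(4 - 1)/4)/(4 - 7) = (0 + (½)*(¼)*3)/(-3) = -(0 + 3/8)/3 = -⅓*3/8 = -⅛ ≈ -0.12500)
Y(M) = 7*M (Y(M) = M + 6*M = 7*M)
√(-6032 + Y(n)) = √(-6032 + 7*(-⅛)) = √(-6032 - 7/8) = √(-48263/8) = 17*I*√334/4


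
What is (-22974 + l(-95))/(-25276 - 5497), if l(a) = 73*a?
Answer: 29909/30773 ≈ 0.97192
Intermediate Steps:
(-22974 + l(-95))/(-25276 - 5497) = (-22974 + 73*(-95))/(-25276 - 5497) = (-22974 - 6935)/(-30773) = -29909*(-1/30773) = 29909/30773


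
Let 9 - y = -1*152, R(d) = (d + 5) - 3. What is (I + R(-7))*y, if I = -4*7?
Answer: -5313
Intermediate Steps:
I = -28
R(d) = 2 + d (R(d) = (5 + d) - 3 = 2 + d)
y = 161 (y = 9 - (-1)*152 = 9 - 1*(-152) = 9 + 152 = 161)
(I + R(-7))*y = (-28 + (2 - 7))*161 = (-28 - 5)*161 = -33*161 = -5313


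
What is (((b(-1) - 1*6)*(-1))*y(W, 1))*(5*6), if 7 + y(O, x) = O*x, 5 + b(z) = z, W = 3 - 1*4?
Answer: -2880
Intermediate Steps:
W = -1 (W = 3 - 4 = -1)
b(z) = -5 + z
y(O, x) = -7 + O*x
(((b(-1) - 1*6)*(-1))*y(W, 1))*(5*6) = ((((-5 - 1) - 1*6)*(-1))*(-7 - 1*1))*(5*6) = (((-6 - 6)*(-1))*(-7 - 1))*30 = (-12*(-1)*(-8))*30 = (12*(-8))*30 = -96*30 = -2880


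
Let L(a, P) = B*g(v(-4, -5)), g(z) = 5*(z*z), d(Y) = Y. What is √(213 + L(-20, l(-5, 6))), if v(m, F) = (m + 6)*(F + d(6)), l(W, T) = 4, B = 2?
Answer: √253 ≈ 15.906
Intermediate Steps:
v(m, F) = (6 + F)*(6 + m) (v(m, F) = (m + 6)*(F + 6) = (6 + m)*(6 + F) = (6 + F)*(6 + m))
g(z) = 5*z²
L(a, P) = 40 (L(a, P) = 2*(5*(36 + 6*(-5) + 6*(-4) - 5*(-4))²) = 2*(5*(36 - 30 - 24 + 20)²) = 2*(5*2²) = 2*(5*4) = 2*20 = 40)
√(213 + L(-20, l(-5, 6))) = √(213 + 40) = √253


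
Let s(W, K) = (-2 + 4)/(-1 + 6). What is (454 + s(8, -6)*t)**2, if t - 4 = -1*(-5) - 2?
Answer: 5216656/25 ≈ 2.0867e+5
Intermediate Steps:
s(W, K) = 2/5
t = 7 (t = 4 + (-1*(-5) - 2) = 4 + (5 - 2) = 4 + 3 = 7)
(454 + s(8, -6)*t)**2 = (454 + (2/5)*7)**2 = (454 + 14/5)**2 = (2284/5)**2 = 5216656/25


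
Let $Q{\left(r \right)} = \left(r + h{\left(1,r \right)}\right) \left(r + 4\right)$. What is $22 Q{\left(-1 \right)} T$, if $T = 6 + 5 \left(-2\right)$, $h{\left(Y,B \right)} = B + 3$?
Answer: $-264$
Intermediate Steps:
$h{\left(Y,B \right)} = 3 + B$
$Q{\left(r \right)} = \left(3 + 2 r\right) \left(4 + r\right)$ ($Q{\left(r \right)} = \left(r + \left(3 + r\right)\right) \left(r + 4\right) = \left(3 + 2 r\right) \left(4 + r\right)$)
$T = -4$ ($T = 6 - 10 = -4$)
$22 Q{\left(-1 \right)} T = 22 \left(12 + 2 \left(-1\right)^{2} + 11 \left(-1\right)\right) \left(-4\right) = 22 \left(12 + 2 \cdot 1 - 11\right) \left(-4\right) = 22 \left(12 + 2 - 11\right) \left(-4\right) = 22 \cdot 3 \left(-4\right) = 66 \left(-4\right) = -264$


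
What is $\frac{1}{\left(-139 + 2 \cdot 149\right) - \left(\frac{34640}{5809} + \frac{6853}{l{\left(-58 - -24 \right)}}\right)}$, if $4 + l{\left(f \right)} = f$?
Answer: $\frac{220742}{73590735} \approx 0.0029996$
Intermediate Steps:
$l{\left(f \right)} = -4 + f$
$\frac{1}{\left(-139 + 2 \cdot 149\right) - \left(\frac{34640}{5809} + \frac{6853}{l{\left(-58 - -24 \right)}}\right)} = \frac{1}{\left(-139 + 2 \cdot 149\right) - \left(\frac{34640}{5809} + \frac{6853}{-4 - 34}\right)} = \frac{1}{\left(-139 + 298\right) - \left(\frac{34640}{5809} + \frac{6853}{-4 + \left(-58 + 24\right)}\right)} = \frac{1}{159 - \left(\frac{34640}{5809} + \frac{6853}{-4 - 34}\right)} = \frac{1}{159 - \left(\frac{34640}{5809} + \frac{6853}{-38}\right)} = \frac{1}{159 - - \frac{38492757}{220742}} = \frac{1}{159 + \left(- \frac{34640}{5809} + \frac{6853}{38}\right)} = \frac{1}{159 + \frac{38492757}{220742}} = \frac{1}{\frac{73590735}{220742}} = \frac{220742}{73590735}$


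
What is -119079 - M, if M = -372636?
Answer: 253557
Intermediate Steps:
-119079 - M = -119079 - 1*(-372636) = -119079 + 372636 = 253557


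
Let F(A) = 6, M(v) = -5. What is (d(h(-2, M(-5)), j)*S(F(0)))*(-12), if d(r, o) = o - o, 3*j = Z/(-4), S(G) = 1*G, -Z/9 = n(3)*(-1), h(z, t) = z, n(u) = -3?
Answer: 0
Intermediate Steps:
Z = -27 (Z = -(-27)*(-1) = -9*3 = -27)
S(G) = G
j = 9/4 (j = (-27/(-4))/3 = (-27*(-¼))/3 = (⅓)*(27/4) = 9/4 ≈ 2.2500)
d(r, o) = 0
(d(h(-2, M(-5)), j)*S(F(0)))*(-12) = (0*6)*(-12) = 0*(-12) = 0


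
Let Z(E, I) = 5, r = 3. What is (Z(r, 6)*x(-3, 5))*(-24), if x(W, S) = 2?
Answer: -240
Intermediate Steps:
(Z(r, 6)*x(-3, 5))*(-24) = (5*2)*(-24) = 10*(-24) = -240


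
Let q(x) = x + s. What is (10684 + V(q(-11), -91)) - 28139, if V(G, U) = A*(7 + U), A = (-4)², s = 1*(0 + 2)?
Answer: -18799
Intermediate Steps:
s = 2 (s = 1*2 = 2)
A = 16
q(x) = 2 + x (q(x) = x + 2 = 2 + x)
V(G, U) = 112 + 16*U (V(G, U) = 16*(7 + U) = 112 + 16*U)
(10684 + V(q(-11), -91)) - 28139 = (10684 + (112 + 16*(-91))) - 28139 = (10684 + (112 - 1456)) - 28139 = (10684 - 1344) - 28139 = 9340 - 28139 = -18799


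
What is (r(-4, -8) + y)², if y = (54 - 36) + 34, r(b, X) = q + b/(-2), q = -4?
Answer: 2500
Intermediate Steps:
r(b, X) = -4 - b/2 (r(b, X) = -4 + b/(-2) = -4 + b*(-½) = -4 - b/2)
y = 52 (y = 18 + 34 = 52)
(r(-4, -8) + y)² = ((-4 - ½*(-4)) + 52)² = ((-4 + 2) + 52)² = (-2 + 52)² = 50² = 2500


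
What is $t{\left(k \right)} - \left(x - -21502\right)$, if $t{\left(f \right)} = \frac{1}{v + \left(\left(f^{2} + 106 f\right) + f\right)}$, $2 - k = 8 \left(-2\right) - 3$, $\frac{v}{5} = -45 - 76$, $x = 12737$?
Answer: $- \frac{71319836}{2083} \approx -34239.0$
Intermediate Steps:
$v = -605$ ($v = 5 \left(-45 - 76\right) = 5 \left(-121\right) = -605$)
$k = 21$ ($k = 2 - \left(8 \left(-2\right) - 3\right) = 2 - \left(-16 - 3\right) = 2 - -19 = 2 + 19 = 21$)
$t{\left(f \right)} = \frac{1}{-605 + f^{2} + 107 f}$ ($t{\left(f \right)} = \frac{1}{-605 + \left(\left(f^{2} + 106 f\right) + f\right)} = \frac{1}{-605 + \left(f^{2} + 107 f\right)} = \frac{1}{-605 + f^{2} + 107 f}$)
$t{\left(k \right)} - \left(x - -21502\right) = \frac{1}{-605 + 21^{2} + 107 \cdot 21} - \left(12737 - -21502\right) = \frac{1}{-605 + 441 + 2247} - \left(12737 + 21502\right) = \frac{1}{2083} - 34239 = - \frac{71319836}{2083}$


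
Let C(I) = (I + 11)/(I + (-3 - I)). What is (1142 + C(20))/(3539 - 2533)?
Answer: 3395/3018 ≈ 1.1249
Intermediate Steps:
C(I) = -11/3 - I/3 (C(I) = (11 + I)/(-3) = (11 + I)*(-1/3) = -11/3 - I/3)
(1142 + C(20))/(3539 - 2533) = (1142 + (-11/3 - 1/3*20))/(3539 - 2533) = (1142 + (-11/3 - 20/3))/1006 = (1142 - 31/3)*(1/1006) = (3395/3)*(1/1006) = 3395/3018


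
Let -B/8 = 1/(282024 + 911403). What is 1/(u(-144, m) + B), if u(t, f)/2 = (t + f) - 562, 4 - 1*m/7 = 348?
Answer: -1193427/7432663364 ≈ -0.00016057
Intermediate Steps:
m = -2408 (m = 28 - 7*348 = 28 - 2436 = -2408)
u(t, f) = -1124 + 2*f + 2*t (u(t, f) = 2*((t + f) - 562) = 2*((f + t) - 562) = 2*(-562 + f + t) = -1124 + 2*f + 2*t)
B = -8/1193427 (B = -8/(282024 + 911403) = -8/1193427 ≈ -6.7034e-6)
1/(u(-144, m) + B) = 1/((-1124 + 2*(-2408) + 2*(-144)) - 8/1193427) = 1/((-1124 - 4816 - 288) - 8/1193427) = 1/(-6228 - 8/1193427) = 1/(-7432663364/1193427) = -1193427/7432663364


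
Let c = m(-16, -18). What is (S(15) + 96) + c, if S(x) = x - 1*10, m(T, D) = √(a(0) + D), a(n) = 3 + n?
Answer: 101 + I*√15 ≈ 101.0 + 3.873*I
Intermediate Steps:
m(T, D) = √(3 + D) (m(T, D) = √((3 + 0) + D) = √(3 + D))
c = I*√15 (c = √(3 - 18) = √(-15) = I*√15 ≈ 3.873*I)
S(x) = -10 + x (S(x) = x - 10 = -10 + x)
(S(15) + 96) + c = ((-10 + 15) + 96) + I*√15 = (5 + 96) + I*√15 = 101 + I*√15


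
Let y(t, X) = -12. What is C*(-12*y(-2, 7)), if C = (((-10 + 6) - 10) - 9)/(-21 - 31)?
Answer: 828/13 ≈ 63.692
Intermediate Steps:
C = 23/52 (C = ((-4 - 10) - 9)/(-52) = (-14 - 9)*(-1/52) = -23*(-1/52) = 23/52 ≈ 0.44231)
C*(-12*y(-2, 7)) = 23*(-12*(-12))/52 = (23/52)*144 = 828/13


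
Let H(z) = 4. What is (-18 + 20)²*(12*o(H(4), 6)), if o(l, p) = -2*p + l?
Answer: -384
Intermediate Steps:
o(l, p) = l - 2*p
(-18 + 20)²*(12*o(H(4), 6)) = (-18 + 20)²*(12*(4 - 2*6)) = 2²*(12*(4 - 12)) = 4*(12*(-8)) = 4*(-96) = -384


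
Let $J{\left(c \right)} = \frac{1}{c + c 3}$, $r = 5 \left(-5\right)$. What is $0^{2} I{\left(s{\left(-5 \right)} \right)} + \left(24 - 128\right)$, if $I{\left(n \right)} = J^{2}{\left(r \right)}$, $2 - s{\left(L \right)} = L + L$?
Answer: $-104$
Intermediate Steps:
$r = -25$
$J{\left(c \right)} = \frac{1}{4 c}$ ($J{\left(c \right)} = \frac{1}{c + 3 c} = \frac{1}{4 c}$)
$s{\left(L \right)} = 2 - 2 L$ ($s{\left(L \right)} = 2 - \left(L + L\right) = 2 - 2 L$)
$I{\left(n \right)} = \frac{1}{10000}$ ($I{\left(n \right)} = \left(\frac{1}{4 \left(-25\right)}\right)^{2} = \left(\frac{1}{4} \left(- \frac{1}{25}\right)\right)^{2} = \left(- \frac{1}{100}\right)^{2} = \frac{1}{10000}$)
$0^{2} I{\left(s{\left(-5 \right)} \right)} + \left(24 - 128\right) = 0^{2} \cdot \frac{1}{10000} + \left(24 - 128\right) = 0 \cdot \frac{1}{10000} + \left(24 - 128\right) = 0 - 104 = -104$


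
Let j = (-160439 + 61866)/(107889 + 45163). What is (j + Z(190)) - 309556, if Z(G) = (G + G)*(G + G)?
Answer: -25277554685/153052 ≈ -1.6516e+5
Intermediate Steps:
Z(G) = 4*G**2 (Z(G) = (2*G)*(2*G) = 4*G**2)
j = -98573/153052 ≈ -0.64405
(j + Z(190)) - 309556 = (-98573/153052 + 4*190**2) - 309556 = (-98573/153052 + 4*36100) - 309556 = (-98573/153052 + 144400) - 309556 = 22100610227/153052 - 309556 = -25277554685/153052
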